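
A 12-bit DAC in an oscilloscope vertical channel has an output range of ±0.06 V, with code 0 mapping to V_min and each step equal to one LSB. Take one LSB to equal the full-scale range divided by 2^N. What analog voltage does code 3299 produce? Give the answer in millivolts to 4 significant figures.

Span: 0.06 V − (-0.06 V) = 0.12 V. LSB = 0.12 V / 2^12.
Output = V_min + (3299/4096) × range = -0.06 + 0.805420 × 0.12 V
      = -0.06 + 0.0966504 = 0.0366504 V.

36.65 mV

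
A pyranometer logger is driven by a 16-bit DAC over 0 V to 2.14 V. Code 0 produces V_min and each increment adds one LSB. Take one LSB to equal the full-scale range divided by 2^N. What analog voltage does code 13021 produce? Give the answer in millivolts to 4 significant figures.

425.2 mV

Span = 2.14 V. LSB = 2.14 V / 2^16.
Output = V_min + (13021/65536) × range = 0 + 0.198685 × 2.14 V
      = 0 + 0.425185 = 0.425185 V.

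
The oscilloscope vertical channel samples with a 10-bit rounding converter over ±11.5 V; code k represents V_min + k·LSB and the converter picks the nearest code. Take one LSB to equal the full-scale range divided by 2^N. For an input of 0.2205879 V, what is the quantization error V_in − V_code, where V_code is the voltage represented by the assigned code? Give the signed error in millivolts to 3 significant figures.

−4.02 mV

Full-scale range = 11.5 V − (-11.5 V) = 23 V. LSB = 23 V / 2^10 ≈ 22.46 mV.
(0.2205879 − (-11.5)) / LSB = 11.7205879 × 1024/23 = 521.8210. Nearest integer: k = 522.
V_code = -11.5 + (522/1024) × 23 = 0.2246093750 V.
Error = V_in − V_code = 0.2205879 − (0.2246093750) = −4.02 mV.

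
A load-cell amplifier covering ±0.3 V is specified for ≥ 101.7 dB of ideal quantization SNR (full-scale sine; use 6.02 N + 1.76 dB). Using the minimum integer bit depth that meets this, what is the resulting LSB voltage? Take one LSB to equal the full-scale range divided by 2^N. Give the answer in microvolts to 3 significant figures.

4.58 µV

Range = 0.3 − (-0.3) = 0.6 V.
6.02 N + 1.76 ≥ 101.7 gives N ≥ 16.601, so the minimum integer is 17.
LSB = 0.6 V ÷ 2^17 = 0.6/131072 V = 4.58 µV.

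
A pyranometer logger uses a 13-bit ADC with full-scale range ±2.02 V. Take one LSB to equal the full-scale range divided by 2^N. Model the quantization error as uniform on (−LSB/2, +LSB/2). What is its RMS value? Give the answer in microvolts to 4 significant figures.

Span: 2.02 V − (-2.02 V) = 4.04 V.
LSB = 4.04 V ÷ 2^13 = 4.04/8192 V = 493.164 µV.
σ_q = LSB/√12 = 493.164 µV/3.4641 = 142.4 µV.

142.4 µV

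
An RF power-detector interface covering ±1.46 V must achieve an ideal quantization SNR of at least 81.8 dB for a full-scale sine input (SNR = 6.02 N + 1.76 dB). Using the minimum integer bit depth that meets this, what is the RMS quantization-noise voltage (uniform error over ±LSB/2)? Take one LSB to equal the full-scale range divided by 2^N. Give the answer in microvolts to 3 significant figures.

Span: 1.46 V − (-1.46 V) = 2.92 V.
N ≥ (81.8 − 1.76)/6.02 = 13.296 → N_min = 14.
Step size = 2.92/16384 V = 178.22 µV.
RMS noise = LSB/√12 = 51.4 µV.

51.4 µV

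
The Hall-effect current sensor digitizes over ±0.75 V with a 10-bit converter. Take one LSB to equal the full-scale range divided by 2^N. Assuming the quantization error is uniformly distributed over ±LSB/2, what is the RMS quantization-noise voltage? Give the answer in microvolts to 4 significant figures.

Full-scale range = 0.75 V − (-0.75 V) = 1.5 V.
Step size = 1.5/1024 V = 1.46484 mV.
V_rms = LSB/√12 = 1.46484 mV / √12 = 422.9 µV.

422.9 µV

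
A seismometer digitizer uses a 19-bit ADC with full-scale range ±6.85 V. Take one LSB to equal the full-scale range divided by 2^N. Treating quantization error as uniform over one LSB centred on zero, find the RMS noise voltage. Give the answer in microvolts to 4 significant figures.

Full-scale range = 6.85 V − (-6.85 V) = 13.7 V.
LSB = 13.7 V / 2^19 = 26.1307 µV.
V_rms = LSB/√12 = 26.1307 µV / √12 = 7.543 µV.

7.543 µV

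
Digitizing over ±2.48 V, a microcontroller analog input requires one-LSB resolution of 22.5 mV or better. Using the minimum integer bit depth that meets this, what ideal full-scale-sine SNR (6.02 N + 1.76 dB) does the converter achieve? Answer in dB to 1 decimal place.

49.9 dB

Range = 2.48 − (-2.48) = 4.96 V.
Levels needed ≥ 4.96/22.5 mV = 220.4. 2^8 = 256 suffices, so N_min = 8.
SNR = 6.02 × 8 + 1.76 = 49.92 dB.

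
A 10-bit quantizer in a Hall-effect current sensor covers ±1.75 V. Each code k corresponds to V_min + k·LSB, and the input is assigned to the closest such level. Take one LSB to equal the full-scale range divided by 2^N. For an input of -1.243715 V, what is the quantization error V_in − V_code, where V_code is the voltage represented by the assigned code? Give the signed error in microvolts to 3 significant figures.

Span: 1.75 V − (-1.75 V) = 3.5 V. LSB = 3.5 V / 2^10 ≈ 3.418 mV.
Position in LSBs: (-1.243715 − (-1.75)) × 1024/3.5 = 148.1245; rounding gives k = 148.
V_code = -1.75 + (148/1024) × 3.5 = -1.244140625 V.
V_in − V_code = -1.243715 − (-1.244140625) = +426 µV.

+426 µV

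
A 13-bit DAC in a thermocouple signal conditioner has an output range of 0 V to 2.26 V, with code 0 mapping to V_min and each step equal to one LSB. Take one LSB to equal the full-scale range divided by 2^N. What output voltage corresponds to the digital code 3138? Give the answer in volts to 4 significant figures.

0.8657 V

Span = 2.26 V. LSB = 2.26 V / 2^13.
Output = V_min + (3138/8192) × range = 0 + 0.383057 × 2.26 V
      = 0 + 0.865708 = 0.865708 V.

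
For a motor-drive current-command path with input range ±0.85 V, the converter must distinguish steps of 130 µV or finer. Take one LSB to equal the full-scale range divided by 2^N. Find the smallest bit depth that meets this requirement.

Full-scale range = 0.85 V − (-0.85 V) = 1.7 V.
Required number of levels: 1.7/130 µV = 13077; smallest N with 2^N ≥ that is 14.

14 bits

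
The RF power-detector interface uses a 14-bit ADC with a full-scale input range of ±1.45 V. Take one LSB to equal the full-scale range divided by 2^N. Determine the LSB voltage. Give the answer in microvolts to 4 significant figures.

177.0 µV

The full-scale span is 1.45 − (-1.45) = 2.9 V.
Number of codes = 2^14 = 16384.
Step size = 2.9/16384 V = 177.0 µV.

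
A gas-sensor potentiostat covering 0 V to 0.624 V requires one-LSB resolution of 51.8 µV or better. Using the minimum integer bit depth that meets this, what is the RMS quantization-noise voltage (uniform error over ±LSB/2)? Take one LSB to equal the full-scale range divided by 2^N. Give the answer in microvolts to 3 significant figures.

Span = 0.624 V.
Required number of levels: 0.624/51.8 µV = 12046; smallest N with 2^N ≥ that is 14.
LSB = 0.624 V ÷ 2^14 = 0.624/16384 V = 38.086 µV.
RMS noise = LSB/√12 = 11.0 µV.

11.0 µV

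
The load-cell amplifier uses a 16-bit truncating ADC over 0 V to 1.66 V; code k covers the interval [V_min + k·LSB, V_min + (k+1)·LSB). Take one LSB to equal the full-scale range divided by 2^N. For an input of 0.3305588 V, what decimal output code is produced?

Range is 1.66 V. LSB = 1.66 V / 2^16 ≈ 25.33 µV.
(V_in − V_min) × 2^16/range = (0.3305588 − (0)) × 65536/1.66 = 13050.302.
Floor → code = 13050.

13050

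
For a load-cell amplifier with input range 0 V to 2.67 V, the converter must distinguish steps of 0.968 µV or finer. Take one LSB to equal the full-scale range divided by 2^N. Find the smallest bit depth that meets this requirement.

22 bits

Span = 2.67 V.
2.67 V / 0.968 µV = 2.758e6. Since 2^21 = 2097152 and 2^22 = 4194304, N = 22.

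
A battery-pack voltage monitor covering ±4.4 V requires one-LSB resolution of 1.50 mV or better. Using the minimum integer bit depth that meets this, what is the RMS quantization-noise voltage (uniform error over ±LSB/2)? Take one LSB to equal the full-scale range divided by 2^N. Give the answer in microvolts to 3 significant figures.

310 µV

Full-scale range = 4.4 V − (-4.4 V) = 8.8 V.
Required number of levels: 8.8/1.50 mV = 5866.7; smallest N with 2^N ≥ that is 13.
LSB = 8.8 V / 2^13 = 1.0742 mV.
σ_q = LSB/√12 = 1.0742 mV/3.4641 = 310 µV.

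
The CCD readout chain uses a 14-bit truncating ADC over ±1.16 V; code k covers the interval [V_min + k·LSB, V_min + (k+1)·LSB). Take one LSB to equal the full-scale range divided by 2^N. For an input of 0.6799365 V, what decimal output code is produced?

12993

Span: 1.16 V − (-1.16 V) = 2.32 V. LSB = 2.32 V / 2^14 ≈ 141.6 µV.
code = ⌊(V_in − V_min)/LSB⌋ = ⌊(V_in − V_min) × 2^14 / range⌋
     = ⌊(0.6799365 − (-1.16)) × 16384 / 2.32⌋ = ⌊1.8399365 × 16384/2.32⌋
     = ⌊12993.758⌋ = 12993.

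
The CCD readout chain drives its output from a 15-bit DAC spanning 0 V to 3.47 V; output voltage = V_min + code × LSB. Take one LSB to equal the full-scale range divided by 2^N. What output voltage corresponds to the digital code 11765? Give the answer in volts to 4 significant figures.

1.246 V

V_FS = 3.47 V. LSB = 3.47 V / 2^15.
V_out = 0 + 11765 × (3.47/32768) V
      = 0 + 1.24587 = 1.24587 V.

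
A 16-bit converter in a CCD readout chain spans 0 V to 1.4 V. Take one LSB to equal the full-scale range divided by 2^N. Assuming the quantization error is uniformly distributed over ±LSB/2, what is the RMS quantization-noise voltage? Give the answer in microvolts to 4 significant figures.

Range is 1.4 V.
LSB = 1.4 V / 2^16 = 21.3623 µV.
For a uniform distribution on [−LSB/2, +LSB/2], V_rms = LSB/√12 = 21.3623 µV/3.4641 = 6.167 µV.

6.167 µV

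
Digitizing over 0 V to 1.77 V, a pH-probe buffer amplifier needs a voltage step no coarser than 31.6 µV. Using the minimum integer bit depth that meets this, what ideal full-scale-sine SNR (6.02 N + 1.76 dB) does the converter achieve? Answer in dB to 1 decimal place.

98.1 dB

Range is 1.77 V.
Required number of levels: 1.77/31.6 µV = 56013; smallest N with 2^N ≥ that is 16.
SNR = 6.02 × 16 + 1.76 = 98.08 dB.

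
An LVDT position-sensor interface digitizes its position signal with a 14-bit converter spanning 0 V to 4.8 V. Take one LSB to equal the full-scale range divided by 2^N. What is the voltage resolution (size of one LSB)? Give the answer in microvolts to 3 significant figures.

293 µV

Span = 4.8 V.
There are 2^14 = 16384 steps.
LSB = 4.8 V / 2^14 = 293 µV.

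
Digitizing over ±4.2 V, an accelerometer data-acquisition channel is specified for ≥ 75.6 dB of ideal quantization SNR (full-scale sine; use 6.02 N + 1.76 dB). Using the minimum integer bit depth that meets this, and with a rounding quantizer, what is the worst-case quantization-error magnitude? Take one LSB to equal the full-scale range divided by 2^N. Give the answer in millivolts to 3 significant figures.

Full-scale range = 4.2 V − (-4.2 V) = 8.4 V.
N ≥ (75.6 − 1.76)/6.02 = 12.266 → N_min = 13.
LSB = 8.4 V / 2^13 = 1.0254 mV.
Half an LSB is 0.513 mV.

0.513 mV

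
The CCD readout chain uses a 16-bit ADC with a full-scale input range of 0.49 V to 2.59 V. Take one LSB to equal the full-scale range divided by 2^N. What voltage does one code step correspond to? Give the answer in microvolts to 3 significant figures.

The full-scale span is 2.59 − (0.49) = 2.1 V.
There are 2^16 = 65536 steps.
LSB = 2.1 V / 2^16 = 32.0 µV.

32.0 µV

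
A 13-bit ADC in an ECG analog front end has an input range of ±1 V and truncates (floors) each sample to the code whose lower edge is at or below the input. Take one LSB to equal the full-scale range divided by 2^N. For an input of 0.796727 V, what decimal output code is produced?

7359

Full-scale range = 1 V − (-1 V) = 2 V. LSB = 2 V / 2^13 ≈ 244.1 µV.
(V_in − V_min) × 2^13/range = (0.796727 − (-1)) × 8192/2 = 7359.394.
Floor → code = 7359.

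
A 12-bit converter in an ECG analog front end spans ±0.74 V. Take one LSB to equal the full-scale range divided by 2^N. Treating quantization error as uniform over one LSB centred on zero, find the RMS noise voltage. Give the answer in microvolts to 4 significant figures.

104.3 µV

Full-scale range = 0.74 V − (-0.74 V) = 1.48 V.
LSB = 1.48 V ÷ 2^12 = 1.48/4096 V = 361.328 µV.
σ_q = LSB/√12 = 361.328 µV/3.4641 = 104.3 µV.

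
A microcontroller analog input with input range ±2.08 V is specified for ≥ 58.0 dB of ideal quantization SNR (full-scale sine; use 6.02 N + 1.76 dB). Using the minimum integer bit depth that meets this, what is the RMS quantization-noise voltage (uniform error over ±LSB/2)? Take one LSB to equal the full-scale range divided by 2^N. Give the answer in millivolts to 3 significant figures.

1.17 mV

Span: 2.08 V − (-2.08 V) = 4.16 V.
N ≥ (58.0 − 1.76)/6.02 = 9.342 → N_min = 10.
LSB = 4.16 V ÷ 2^10 = 4.16/1024 V = 4.0625 mV.
V_rms = LSB/√12 = 1.17 mV.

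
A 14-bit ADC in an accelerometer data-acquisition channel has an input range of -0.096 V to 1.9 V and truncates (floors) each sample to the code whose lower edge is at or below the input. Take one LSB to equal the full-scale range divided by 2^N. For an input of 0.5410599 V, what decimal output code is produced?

5229

Range = 1.9 − (-0.096) = 1.996 V. LSB = 1.996 V / 2^14 ≈ 121.8 µV.
code = ⌊(V_in − V_min)/LSB⌋ = ⌊(V_in − V_min) × 2^14 / range⌋
     = ⌊(0.5410599 − (-0.096)) × 16384 / 1.996⌋ = ⌊0.6370599 × 16384/1.996⌋
     = ⌊5229.253⌋ = 5229.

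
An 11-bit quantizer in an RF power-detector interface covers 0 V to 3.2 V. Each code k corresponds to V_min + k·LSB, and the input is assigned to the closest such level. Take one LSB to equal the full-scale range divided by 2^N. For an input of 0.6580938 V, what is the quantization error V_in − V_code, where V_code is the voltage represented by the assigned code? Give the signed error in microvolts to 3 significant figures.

Span = 3.2 V. LSB = 3.2 V / 2^11 ≈ 1.563 mV.
(V_in − V_min)/LSB = (0.6580938 − (0)) × 2048/3.2 = 421.1800 → nearest code k = 421.
V_code = V_min + k × range/2^11 = 0 + 421 × 3.2/2048 = 0.6578125000 V.
Error = V_in − V_code = 0.6580938 − (0.6578125000) = +281 µV.

+281 µV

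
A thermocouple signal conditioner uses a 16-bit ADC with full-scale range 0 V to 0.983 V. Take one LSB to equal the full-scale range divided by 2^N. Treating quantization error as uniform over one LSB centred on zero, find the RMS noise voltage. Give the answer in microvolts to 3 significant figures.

4.33 µV

V_FS = 0.983 V.
One LSB is 0.983 V / 65536 = 14.999 µV.
For a uniform distribution on [−LSB/2, +LSB/2], V_rms = LSB/√12 = 14.999 µV/3.4641 = 4.33 µV.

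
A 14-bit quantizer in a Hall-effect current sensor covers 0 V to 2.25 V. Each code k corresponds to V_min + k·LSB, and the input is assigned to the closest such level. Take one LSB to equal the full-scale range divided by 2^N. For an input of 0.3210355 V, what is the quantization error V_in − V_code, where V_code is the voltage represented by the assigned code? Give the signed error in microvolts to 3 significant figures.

−39.9 µV

Range is 2.25 V. LSB = 2.25 V / 2^14 ≈ 137.3 µV.
Position in LSBs: (0.3210355 − (0)) × 16384/2.25 = 2337.7092; rounding gives k = 2338.
V_code = V_min + k × range/2^14 = 0 + 2338 × 2.25/16384 = 0.32107543945 V.
V_in − V_code = 0.3210355 − (0.32107543945) = −39.9 µV.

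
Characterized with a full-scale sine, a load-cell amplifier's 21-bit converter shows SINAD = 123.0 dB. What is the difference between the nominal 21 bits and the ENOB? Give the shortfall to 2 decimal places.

0.86 bits

Effective bits = (123.0 − 1.76)/6.02 = 20.1395.
Lost resolution: 21 − 20.1395 = 0.8605 bits.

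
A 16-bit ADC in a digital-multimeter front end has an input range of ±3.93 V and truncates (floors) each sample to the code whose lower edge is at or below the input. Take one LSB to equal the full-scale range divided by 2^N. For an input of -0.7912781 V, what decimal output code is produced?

The full-scale span is 3.93 − (-3.93) = 7.86 V. LSB = 7.86 V / 2^16 ≈ 119.9 µV.
V_in − V_min = -0.7912781 − (-3.93) = 3.1387219 V.
Divide by LSB: 3.1387219 × 65536/7.86 = 26170.3917.
Truncating gives code 26170.

26170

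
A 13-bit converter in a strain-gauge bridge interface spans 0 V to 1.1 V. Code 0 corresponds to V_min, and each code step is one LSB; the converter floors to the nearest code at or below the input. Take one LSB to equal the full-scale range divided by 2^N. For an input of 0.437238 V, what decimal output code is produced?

3256

Span = 1.1 V. LSB = 1.1 V / 2^13 ≈ 134.3 µV.
(V_in − V_min) × 2^13/range = (0.437238 − (0)) × 8192/1.1 = 3256.231.
Floor → code = 3256.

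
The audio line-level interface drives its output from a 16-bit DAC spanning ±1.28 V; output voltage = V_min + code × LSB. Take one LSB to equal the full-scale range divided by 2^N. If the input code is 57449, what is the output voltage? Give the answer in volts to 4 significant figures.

Range = 1.28 − (-1.28) = 2.56 V. LSB = 2.56 V / 2^16.
V_out = -1.28 + 57449 × (2.56/65536) V
      = -1.28 V + 2.24410 V = 0.964102 V.

0.9641 V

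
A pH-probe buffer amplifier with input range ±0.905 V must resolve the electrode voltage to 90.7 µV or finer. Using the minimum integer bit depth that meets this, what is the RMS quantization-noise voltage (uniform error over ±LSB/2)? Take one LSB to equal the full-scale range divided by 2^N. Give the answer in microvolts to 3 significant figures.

15.9 µV

The full-scale span is 0.905 − (-0.905) = 1.81 V.
Levels needed ≥ 1.81/90.7 µV = 19960. 2^15 = 32768 suffices, so N_min = 15.
Step size = 1.81/32768 V = 55.237 µV.
RMS noise = LSB/√12 = 15.9 µV.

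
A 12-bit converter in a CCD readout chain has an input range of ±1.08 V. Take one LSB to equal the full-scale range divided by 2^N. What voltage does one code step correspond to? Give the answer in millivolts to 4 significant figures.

0.5273 mV

Span: 1.08 V − (-1.08 V) = 2.16 V.
There are 2^12 = 4096 steps.
LSB = 2.16 V ÷ 2^12 = 2.16/4096 V = 0.5273 mV.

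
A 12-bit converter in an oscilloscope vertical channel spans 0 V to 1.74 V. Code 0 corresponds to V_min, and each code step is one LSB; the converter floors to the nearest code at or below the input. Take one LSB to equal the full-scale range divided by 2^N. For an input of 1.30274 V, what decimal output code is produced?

Span = 1.74 V. LSB = 1.74 V / 2^12 ≈ 424.8 µV.
V_in − V_min = 1.30274 − (0) = 1.30274 V.
Divide by LSB: 1.30274 × 4096/1.74 = 3066.6799.
Truncating gives code 3066.

3066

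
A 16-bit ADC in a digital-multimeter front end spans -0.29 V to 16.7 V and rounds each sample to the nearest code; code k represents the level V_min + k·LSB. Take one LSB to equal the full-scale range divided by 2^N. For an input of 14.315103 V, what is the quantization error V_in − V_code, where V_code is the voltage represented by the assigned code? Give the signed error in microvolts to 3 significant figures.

The full-scale span is 16.7 − (-0.29) = 16.99 V. LSB = 16.99 V / 2^16 ≈ 259.2 µV.
Position in LSBs: (14.315103 − (-0.29)) × 65536/16.99 = 56336.6704; rounding gives k = 56337.
V_code = V_min + k × range/2^16 = -0.29 + 56337 × 16.99/65536 = 14.315188446 V.
V_in − V_code = 14.315103 − (14.315188446) = −85.4 µV.

−85.4 µV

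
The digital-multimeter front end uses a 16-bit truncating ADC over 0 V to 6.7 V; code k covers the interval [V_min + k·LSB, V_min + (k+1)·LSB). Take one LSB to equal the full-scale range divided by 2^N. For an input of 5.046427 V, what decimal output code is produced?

Full-scale range = 6.7 V. LSB = 6.7 V / 2^16 ≈ 102.2 µV.
(V_in − V_min) × 2^16/range = (5.046427 − (0)) × 65536/6.7 = 49361.588.
Floor → code = 49361.

49361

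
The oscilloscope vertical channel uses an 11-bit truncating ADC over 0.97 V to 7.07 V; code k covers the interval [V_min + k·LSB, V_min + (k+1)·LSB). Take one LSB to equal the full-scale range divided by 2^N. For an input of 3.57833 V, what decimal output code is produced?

875

Full-scale range = 7.07 V − (0.97 V) = 6.1 V. LSB = 6.1 V / 2^11 ≈ 2.979 mV.
code = ⌊(V_in − V_min)/LSB⌋ = ⌊(V_in − V_min) × 2^11 / range⌋
     = ⌊(3.57833 − (0.97)) × 2048 / 6.1⌋ = ⌊2.60833 × 2048/6.1⌋
     = ⌊875.715⌋ = 875.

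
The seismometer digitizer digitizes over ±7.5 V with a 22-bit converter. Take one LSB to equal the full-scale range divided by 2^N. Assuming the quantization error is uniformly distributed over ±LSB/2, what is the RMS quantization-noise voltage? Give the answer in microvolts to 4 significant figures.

1.032 µV

The full-scale span is 7.5 − (-7.5) = 15 V.
Step size = 15/4194304 V = 3.57628 µV.
RMS of a uniform error over width LSB is LSB/√12 = 1.032 µV.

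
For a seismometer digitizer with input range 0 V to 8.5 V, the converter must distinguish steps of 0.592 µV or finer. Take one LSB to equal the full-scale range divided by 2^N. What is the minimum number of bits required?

Full-scale range = 8.5 V.
Required number of levels: 8.5/0.592 µV = 1.4358e7; smallest N with 2^N ≥ that is 24.

24 bits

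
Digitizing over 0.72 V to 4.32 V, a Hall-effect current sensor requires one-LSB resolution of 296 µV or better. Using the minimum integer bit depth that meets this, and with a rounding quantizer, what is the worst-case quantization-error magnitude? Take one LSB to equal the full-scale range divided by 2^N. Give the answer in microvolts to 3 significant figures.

Span: 4.32 V − (0.72 V) = 3.6 V.
3.6 V / 296 µV = 12160. Since 2^13 = 8192 and 2^14 = 16384, N = 14.
Step size = 3.6/16384 V = 219.73 µV.
Half an LSB is 110 µV.

110 µV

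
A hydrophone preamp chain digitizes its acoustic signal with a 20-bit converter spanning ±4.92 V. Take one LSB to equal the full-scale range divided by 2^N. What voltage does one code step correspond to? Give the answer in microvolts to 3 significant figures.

9.38 µV

The full-scale span is 4.92 − (-4.92) = 9.84 V.
Number of codes = 2^20 = 1048576.
LSB = 9.84 V ÷ 2^20 = 9.84/1048576 V = 9.38 µV.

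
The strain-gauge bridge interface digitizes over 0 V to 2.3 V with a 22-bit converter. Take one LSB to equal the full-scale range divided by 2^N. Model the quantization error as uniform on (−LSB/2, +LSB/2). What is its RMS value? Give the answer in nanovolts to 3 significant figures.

158 nV

V_FS = 2.3 V.
LSB = 2.3 V / 2^22 = 0.54836 µV.
V_rms = LSB/√12 = 0.54836 µV / √12 = 158 nV.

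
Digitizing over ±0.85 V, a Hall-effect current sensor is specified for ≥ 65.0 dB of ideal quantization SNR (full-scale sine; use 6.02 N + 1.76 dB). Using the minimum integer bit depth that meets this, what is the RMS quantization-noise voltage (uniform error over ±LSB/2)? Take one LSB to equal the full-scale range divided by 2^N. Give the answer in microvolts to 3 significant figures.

240 µV

Full-scale range = 0.85 V − (-0.85 V) = 1.7 V.
N ≥ (65.0 − 1.76)/6.02 = 10.505 → N_min = 11.
LSB = 1.7 V ÷ 2^11 = 1.7/2048 V = 0.83008 mV.
V_rms = LSB/√12 = 240 µV.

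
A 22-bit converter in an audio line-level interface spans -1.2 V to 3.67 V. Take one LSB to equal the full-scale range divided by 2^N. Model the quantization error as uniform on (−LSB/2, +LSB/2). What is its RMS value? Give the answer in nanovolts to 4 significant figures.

Span: 3.67 V − (-1.2 V) = 4.87 V.
LSB = 4.87 V ÷ 2^22 = 4.87/4194304 V = 1.16110 µV.
RMS of a uniform error over width LSB is LSB/√12 = 335.2 nV.

335.2 nV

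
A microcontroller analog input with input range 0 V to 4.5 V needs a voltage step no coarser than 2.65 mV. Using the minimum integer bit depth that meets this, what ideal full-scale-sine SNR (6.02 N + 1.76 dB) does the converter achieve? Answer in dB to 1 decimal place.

68.0 dB

Span = 4.5 V.
Need 2^N ≥ 4.5 V / 2.65 mV = 1698 → N_min = 11.
6.02(11) + 1.76 = 67.98 dB.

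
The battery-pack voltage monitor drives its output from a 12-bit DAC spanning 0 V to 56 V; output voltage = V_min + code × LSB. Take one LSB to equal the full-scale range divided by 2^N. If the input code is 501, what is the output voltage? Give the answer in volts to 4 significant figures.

Full-scale range = 56 V. LSB = 56 V / 2^12.
V_out = V_min + code × LSB = 0 V + 501 × 56 V / 4096
      = 0 + 6.84961 = 6.84961 V.

6.850 V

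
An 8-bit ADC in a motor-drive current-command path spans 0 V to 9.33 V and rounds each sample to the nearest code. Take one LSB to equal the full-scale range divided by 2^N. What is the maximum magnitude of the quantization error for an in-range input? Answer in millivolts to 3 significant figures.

Span = 9.33 V.
LSB = 9.33 V ÷ 2^8 = 9.33/256 V = 36.445 mV.
A rounding quantizer has |error| ≤ LSB/2 = 18.2 mV.

18.2 mV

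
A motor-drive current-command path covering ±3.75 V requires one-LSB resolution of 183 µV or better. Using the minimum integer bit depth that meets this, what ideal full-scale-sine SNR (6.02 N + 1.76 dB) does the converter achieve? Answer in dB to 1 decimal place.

Range = 3.75 − (-3.75) = 7.5 V.
Levels needed ≥ 7.5/183 µV = 40980. 2^16 = 65536 suffices, so N_min = 16.
6.02(16) + 1.76 = 98.08 dB.

98.1 dB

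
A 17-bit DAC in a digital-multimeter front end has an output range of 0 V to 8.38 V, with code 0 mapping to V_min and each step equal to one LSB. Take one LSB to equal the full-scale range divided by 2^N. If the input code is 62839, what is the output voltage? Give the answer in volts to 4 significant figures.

4.018 V

Span = 8.38 V. LSB = 8.38 V / 2^17.
V_out = 0 + 62839 × (8.38/131072) V
      = 0 + 4.01757 = 4.01757 V.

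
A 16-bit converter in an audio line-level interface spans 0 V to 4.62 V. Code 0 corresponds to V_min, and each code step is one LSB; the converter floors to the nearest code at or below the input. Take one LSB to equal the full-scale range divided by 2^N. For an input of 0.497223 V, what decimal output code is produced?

7053

Range is 4.62 V. LSB = 4.62 V / 2^16 ≈ 70.50 µV.
(V_in − V_min) × 2^16/range = (0.497223 − (0)) × 65536/4.62 = 7053.248.
Floor → code = 7053.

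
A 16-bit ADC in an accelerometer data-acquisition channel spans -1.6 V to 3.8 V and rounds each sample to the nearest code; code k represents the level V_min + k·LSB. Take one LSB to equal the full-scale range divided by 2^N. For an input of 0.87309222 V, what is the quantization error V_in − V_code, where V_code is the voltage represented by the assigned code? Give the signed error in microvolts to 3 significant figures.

+14.8 µV

Full-scale range = 3.8 V − (-1.6 V) = 5.4 V. LSB = 5.4 V / 2^16 ≈ 82.40 µV.
Position in LSBs: (0.87309222 − (-1.6)) × 65536/5.4 = 30014.1799; rounding gives k = 30014.
Reconstructed level: -1.6 + 30014 × 5.4/65536 V = 0.87307739258 V.
V_in − V_code = 0.87309222 − (0.87307739258) = +14.8 µV.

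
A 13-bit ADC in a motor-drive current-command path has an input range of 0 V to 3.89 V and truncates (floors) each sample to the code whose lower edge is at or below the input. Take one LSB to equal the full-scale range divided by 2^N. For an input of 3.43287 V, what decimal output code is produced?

V_FS = 3.89 V. LSB = 3.89 V / 2^13 ≈ 474.9 µV.
(V_in − V_min) × 2^13/range = (3.43287 − (0)) × 8192/3.89 = 7229.324.
Floor → code = 7229.

7229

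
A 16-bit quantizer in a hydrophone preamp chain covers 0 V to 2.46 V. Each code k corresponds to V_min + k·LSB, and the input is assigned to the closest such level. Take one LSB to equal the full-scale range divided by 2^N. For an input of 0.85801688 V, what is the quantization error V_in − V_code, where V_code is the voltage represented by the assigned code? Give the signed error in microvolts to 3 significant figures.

Span = 2.46 V. LSB = 2.46 V / 2^16 ≈ 37.54 µV.
(0.85801688 − (0)) / LSB = 0.85801688 × 65536/2.46 = 22858.1277. Nearest integer: k = 22858.
V_code = V_min + k × range/2^16 = 0 + 22858 × 2.46/65536 = 0.85801208496 V.
e = 0.85801688 − (0.85801208496) = +4.80 µV.

+4.80 µV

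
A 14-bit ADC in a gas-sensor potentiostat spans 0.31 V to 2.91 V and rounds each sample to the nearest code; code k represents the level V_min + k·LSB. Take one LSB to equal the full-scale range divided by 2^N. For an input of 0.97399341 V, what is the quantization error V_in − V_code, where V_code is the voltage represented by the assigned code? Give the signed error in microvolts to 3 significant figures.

+28.6 µV

The full-scale span is 2.91 − (0.31) = 2.6 V. LSB = 2.6 V / 2^14 ≈ 158.7 µV.
(0.97399341 − (0.31)) / LSB = 0.66399341 × 16384/2.6 = 4184.1800. Nearest integer: k = 4184.
Reconstructed level: 0.31 + 4184 × 2.6/16384 V = 0.97396484375 V.
e = 0.97399341 − (0.97396484375) = +28.6 µV.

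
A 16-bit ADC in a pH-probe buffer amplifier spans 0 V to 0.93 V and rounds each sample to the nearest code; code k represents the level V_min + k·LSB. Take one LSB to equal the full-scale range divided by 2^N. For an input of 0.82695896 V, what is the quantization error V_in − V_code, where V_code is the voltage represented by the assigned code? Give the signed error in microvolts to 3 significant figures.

−2.56 µV

V_FS = 0.93 V. LSB = 0.93 V / 2^16 ≈ 14.19 µV.
Position in LSBs: (0.82695896 − (0)) × 65536/0.93 = 58274.8198; rounding gives k = 58275.
Reconstructed level: 0 + 58275 × 0.93/65536 V = 0.82696151733 V.
V_in − V_code = 0.82695896 − (0.82696151733) = −2.56 µV.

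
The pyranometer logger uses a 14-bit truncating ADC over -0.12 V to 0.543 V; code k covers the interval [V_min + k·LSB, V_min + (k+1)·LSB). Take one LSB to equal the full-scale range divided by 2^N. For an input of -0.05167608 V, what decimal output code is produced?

Span: 0.543 V − (-0.12 V) = 0.663 V. LSB = 0.663 V / 2^14 ≈ 40.47 µV.
(V_in − V_min) × 2^14/range = (-0.05167608 − (-0.12)) × 16384/0.663 = 1688.415.
Floor → code = 1688.

1688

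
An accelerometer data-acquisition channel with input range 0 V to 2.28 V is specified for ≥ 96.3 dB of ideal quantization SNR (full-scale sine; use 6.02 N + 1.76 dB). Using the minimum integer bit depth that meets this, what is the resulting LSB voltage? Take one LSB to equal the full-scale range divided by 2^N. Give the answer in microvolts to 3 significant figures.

V_FS = 2.28 V.
Required N = ⌈(96.3 − 1.76)/6.02⌉ = ⌈15.704⌉ = 16.
LSB = 2.28 V / 2^16 = 34.8 µV.

34.8 µV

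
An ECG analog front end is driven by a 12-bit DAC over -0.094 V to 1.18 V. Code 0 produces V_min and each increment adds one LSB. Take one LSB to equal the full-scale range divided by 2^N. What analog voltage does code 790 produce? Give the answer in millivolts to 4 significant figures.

151.7 mV

Span: 1.18 V − (-0.094 V) = 1.274 V. LSB = 1.274 V / 2^12.
V_out = -0.094 + 790 × (1.274/4096) V
      = -0.094 V + 0.245718 V = 0.151718 V.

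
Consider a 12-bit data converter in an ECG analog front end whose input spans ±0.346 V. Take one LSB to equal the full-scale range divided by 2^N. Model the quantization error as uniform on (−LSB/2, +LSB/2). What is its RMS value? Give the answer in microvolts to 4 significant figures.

48.77 µV

Full-scale range = 0.346 V − (-0.346 V) = 0.692 V.
One LSB is 0.692 V / 4096 = 168.945 µV.
σ_q = LSB/√12 = 168.945 µV/3.4641 = 48.77 µV.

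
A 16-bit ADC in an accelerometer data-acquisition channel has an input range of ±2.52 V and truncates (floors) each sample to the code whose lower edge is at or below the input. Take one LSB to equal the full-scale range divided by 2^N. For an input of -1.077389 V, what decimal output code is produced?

Range = 2.52 − (-2.52) = 5.04 V. LSB = 5.04 V / 2^16 ≈ 76.90 µV.
(V_in − V_min) × 2^16/range = (-1.077389 − (-2.52)) × 65536/5.04 = 18758.523.
Floor → code = 18758.

18758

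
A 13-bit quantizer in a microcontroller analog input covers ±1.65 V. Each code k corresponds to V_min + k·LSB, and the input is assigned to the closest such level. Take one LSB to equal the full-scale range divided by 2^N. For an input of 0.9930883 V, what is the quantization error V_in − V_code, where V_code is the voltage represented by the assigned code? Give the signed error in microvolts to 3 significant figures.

The full-scale span is 1.65 − (-1.65) = 3.3 V. LSB = 3.3 V / 2^13 ≈ 402.8 µV.
Position in LSBs: (0.9930883 − (-1.65)) × 8192/3.3 = 6561.2665; rounding gives k = 6561.
V_code = V_min + k × range/2^13 = -1.65 + 6561 × 3.3/8192 = 0.9929809570 V.
V_in − V_code = 0.9930883 − (0.9929809570) = +107 µV.

+107 µV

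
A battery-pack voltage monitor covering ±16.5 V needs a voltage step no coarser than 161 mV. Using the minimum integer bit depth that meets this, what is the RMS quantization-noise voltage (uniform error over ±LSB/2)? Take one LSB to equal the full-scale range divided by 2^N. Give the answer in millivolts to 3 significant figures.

37.2 mV

Span: 16.5 V − (-16.5 V) = 33 V.
Required number of levels: 33/161 mV = 204.97; smallest N with 2^N ≥ that is 8.
LSB = 33 V / 2^8 = 128.91 mV.
RMS noise = LSB/√12 = 37.2 mV.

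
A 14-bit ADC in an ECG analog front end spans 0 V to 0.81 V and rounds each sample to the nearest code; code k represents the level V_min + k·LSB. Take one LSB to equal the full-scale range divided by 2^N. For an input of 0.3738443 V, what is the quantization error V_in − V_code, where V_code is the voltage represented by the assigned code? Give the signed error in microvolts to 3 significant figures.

−9.46 µV

V_FS = 0.81 V. LSB = 0.81 V / 2^14 ≈ 49.44 µV.
Position in LSBs: (0.3738443 − (0)) × 16384/0.81 = 7561.8087; rounding gives k = 7562.
V_code = 0 + (7562/16384) × 0.81 = 0.37385375977 V.
V_in − V_code = 0.3738443 − (0.37385375977) = −9.46 µV.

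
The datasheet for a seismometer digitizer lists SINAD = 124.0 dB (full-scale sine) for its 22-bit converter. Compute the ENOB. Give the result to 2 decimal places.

20.31 bits

Inverting SNR = 6.02 N + 1.76: N_eff = (124.0 − 1.76)/6.02 = 20.3056.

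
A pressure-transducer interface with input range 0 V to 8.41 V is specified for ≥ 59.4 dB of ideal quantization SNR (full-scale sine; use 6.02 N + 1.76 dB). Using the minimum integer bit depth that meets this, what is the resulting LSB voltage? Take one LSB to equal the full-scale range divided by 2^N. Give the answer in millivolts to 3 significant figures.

8.21 mV

Range is 8.41 V.
6.02 N + 1.76 ≥ 59.4 gives N ≥ 9.575, so the minimum integer is 10.
One LSB is 8.41 V / 1024 = 8.21 mV.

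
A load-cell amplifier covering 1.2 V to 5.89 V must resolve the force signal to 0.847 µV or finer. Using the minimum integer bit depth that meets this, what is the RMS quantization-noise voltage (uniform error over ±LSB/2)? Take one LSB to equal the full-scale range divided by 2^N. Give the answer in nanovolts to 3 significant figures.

Span: 5.89 V − (1.2 V) = 4.69 V.
Levels needed ≥ 4.69/0.847 µV = 5.537e6. 2^23 = 8388608 suffices, so N_min = 23.
LSB = 4.69 V / 2^23 = 0.55909 µV.
V_rms = LSB/√12 = 161 nV.

161 nV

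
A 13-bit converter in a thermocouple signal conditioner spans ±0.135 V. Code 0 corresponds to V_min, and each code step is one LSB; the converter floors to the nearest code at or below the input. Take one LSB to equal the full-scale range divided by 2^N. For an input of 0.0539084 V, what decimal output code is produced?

5731

Full-scale range = 0.135 V − (-0.135 V) = 0.27 V. LSB = 0.27 V / 2^13 ≈ 32.96 µV.
code = ⌊(V_in − V_min)/LSB⌋ = ⌊(V_in − V_min) × 2^13 / range⌋
     = ⌊(0.0539084 − (-0.135)) × 8192 / 0.27⌋ = ⌊0.1889084 × 8192/0.27⌋
     = ⌊5731.621⌋ = 5731.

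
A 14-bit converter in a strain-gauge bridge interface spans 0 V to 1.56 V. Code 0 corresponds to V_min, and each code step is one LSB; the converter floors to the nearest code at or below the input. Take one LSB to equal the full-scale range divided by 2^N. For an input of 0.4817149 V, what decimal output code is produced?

5059

Range is 1.56 V. LSB = 1.56 V / 2^14 ≈ 95.21 µV.
V_in − V_min = 0.4817149 − (0) = 0.4817149 V.
Divide by LSB: 0.4817149 × 16384/1.56 = 5059.2416.
Truncating gives code 5059.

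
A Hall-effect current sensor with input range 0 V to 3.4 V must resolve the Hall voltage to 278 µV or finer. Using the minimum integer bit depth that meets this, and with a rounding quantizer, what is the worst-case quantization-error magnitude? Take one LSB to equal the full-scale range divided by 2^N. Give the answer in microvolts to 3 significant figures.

104 µV

V_FS = 3.4 V.
Required number of levels: 3.4/278 µV = 12230; smallest N with 2^N ≥ that is 14.
Step size = 3.4/16384 V = 207.52 µV.
|e|_max = LSB/2 = 104 µV.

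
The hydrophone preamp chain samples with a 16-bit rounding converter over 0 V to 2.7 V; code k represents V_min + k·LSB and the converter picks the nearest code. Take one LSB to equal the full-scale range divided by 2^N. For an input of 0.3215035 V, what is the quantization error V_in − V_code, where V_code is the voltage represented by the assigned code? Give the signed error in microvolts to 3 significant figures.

−11.4 µV

Full-scale range = 2.7 V. LSB = 2.7 V / 2^16 ≈ 41.20 µV.
(0.3215035 − (0)) / LSB = 0.3215035 × 65536/2.7 = 7803.7235. Nearest integer: k = 7804.
V_code = 0 + (7804/65536) × 2.7 = 0.32151489258 V.
V_in − V_code = 0.3215035 − (0.32151489258) = −11.4 µV.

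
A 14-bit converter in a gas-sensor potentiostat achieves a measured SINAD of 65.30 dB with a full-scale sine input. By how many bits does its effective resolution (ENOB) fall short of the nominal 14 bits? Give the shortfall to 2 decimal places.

ENOB = (SINAD − 1.76)/6.02 = (65.30 − 1.76)/6.02 = 10.5548 bits.
14 − 10.5548 = 3.45 bits below nominal.

3.45 bits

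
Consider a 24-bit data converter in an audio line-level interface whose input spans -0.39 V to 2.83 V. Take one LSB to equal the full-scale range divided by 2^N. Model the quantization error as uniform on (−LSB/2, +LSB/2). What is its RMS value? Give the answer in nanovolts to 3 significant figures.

Span: 2.83 V − (-0.39 V) = 3.22 V.
Step size = 3.22/16777216 V = 191.93 nV.
V_rms = LSB/√12 = 191.93 nV / √12 = 55.4 nV.

55.4 nV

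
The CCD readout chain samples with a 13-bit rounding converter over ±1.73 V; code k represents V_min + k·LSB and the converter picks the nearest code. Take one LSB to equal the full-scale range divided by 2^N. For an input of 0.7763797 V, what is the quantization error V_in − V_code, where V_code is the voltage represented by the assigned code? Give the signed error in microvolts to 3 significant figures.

Span: 1.73 V − (-1.73 V) = 3.46 V. LSB = 3.46 V / 2^13 ≈ 422.4 µV.
Position in LSBs: (0.7763797 − (-1.73)) × 8192/3.46 = 5934.1799; rounding gives k = 5934.
V_code = V_min + k × range/2^13 = -1.73 + 5934 × 3.46/8192 = 0.7763037109 V.
V_in − V_code = 0.7763797 − (0.7763037109) = +76.0 µV.

+76.0 µV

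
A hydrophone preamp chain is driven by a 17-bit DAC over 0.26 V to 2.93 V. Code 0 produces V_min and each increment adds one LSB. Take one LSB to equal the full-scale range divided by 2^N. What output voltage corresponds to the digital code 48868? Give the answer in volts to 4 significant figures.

1.255 V

Span: 2.93 V − (0.26 V) = 2.67 V. LSB = 2.67 V / 2^17.
V_out = V_min + code × LSB = 0.26 V + 48868 × 2.67 V / 131072
      = 0.26 + 0.995465 = 1.25546 V.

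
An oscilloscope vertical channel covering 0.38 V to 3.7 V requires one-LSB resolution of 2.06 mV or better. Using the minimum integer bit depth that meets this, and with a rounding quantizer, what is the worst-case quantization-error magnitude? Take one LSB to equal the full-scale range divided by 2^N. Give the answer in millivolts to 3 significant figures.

0.811 mV

Span: 3.7 V − (0.38 V) = 3.32 V.
Required number of levels: 3.32/2.06 mV = 1611.7; smallest N with 2^N ≥ that is 11.
One LSB is 3.32 V / 2048 = 1.6211 mV.
Max error for round-to-nearest is LSB/2 = 0.811 mV.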